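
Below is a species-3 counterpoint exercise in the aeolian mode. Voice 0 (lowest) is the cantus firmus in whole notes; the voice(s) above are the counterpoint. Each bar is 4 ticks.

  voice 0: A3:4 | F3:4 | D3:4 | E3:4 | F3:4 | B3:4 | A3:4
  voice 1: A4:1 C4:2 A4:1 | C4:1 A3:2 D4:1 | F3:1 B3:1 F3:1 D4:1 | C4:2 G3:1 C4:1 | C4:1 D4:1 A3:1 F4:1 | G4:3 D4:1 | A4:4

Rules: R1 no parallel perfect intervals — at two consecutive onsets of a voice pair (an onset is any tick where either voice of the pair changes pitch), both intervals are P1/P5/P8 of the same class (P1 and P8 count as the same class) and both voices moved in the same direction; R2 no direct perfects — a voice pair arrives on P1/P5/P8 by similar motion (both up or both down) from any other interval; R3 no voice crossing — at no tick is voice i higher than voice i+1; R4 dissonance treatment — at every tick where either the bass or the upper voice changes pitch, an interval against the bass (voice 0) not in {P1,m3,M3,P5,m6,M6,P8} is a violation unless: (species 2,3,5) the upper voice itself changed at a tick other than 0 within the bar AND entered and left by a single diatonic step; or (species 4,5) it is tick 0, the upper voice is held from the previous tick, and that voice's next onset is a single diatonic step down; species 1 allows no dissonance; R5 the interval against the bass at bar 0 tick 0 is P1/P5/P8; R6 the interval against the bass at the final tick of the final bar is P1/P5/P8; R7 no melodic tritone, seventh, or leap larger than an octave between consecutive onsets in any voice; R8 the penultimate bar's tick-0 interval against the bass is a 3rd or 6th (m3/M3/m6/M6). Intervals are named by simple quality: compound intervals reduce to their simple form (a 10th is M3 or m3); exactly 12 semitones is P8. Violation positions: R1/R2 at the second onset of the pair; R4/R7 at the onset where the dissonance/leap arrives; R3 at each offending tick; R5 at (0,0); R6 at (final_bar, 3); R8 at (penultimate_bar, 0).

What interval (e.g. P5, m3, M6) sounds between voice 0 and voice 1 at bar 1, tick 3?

voice 0=F3 voice 1=D4 -> M6

M6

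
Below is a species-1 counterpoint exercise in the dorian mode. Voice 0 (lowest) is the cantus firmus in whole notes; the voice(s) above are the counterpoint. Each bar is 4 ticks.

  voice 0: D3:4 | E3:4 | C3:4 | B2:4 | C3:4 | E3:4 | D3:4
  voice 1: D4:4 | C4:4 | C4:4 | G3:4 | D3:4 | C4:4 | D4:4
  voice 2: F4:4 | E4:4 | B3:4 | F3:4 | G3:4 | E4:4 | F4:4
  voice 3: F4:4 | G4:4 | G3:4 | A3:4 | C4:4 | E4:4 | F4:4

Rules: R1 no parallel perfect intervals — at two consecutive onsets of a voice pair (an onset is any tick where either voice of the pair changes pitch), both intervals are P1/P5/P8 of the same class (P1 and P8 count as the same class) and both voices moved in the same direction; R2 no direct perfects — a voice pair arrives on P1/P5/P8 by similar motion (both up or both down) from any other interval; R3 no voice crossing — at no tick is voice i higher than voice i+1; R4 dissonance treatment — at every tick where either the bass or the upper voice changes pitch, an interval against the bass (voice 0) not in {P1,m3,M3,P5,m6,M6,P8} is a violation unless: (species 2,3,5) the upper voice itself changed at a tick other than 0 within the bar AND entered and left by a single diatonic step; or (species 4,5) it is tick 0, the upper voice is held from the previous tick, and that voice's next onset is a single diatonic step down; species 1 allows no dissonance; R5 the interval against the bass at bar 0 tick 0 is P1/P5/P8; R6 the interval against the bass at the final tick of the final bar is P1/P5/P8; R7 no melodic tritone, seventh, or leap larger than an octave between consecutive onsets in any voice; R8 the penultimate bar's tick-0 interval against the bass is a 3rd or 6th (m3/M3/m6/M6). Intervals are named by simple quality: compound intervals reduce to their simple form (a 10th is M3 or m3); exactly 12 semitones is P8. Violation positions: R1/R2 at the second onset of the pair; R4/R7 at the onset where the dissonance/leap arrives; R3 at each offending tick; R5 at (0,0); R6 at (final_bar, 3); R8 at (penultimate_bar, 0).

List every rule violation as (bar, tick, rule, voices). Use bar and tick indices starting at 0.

(0, 0, R5, (0, 2))
(0, 0, R5, (0, 3))
(2, 0, R2, (0, 3))
(2, 0, R3, (1, 2))
(2, 0, R3, (2, 3))
(2, 0, R4, (0, 2))
(2, 1, R3, (1, 2))
(2, 1, R3, (2, 3))
(2, 2, R3, (1, 2))
(2, 2, R3, (2, 3))
(2, 3, R3, (1, 2))
(2, 3, R3, (2, 3))
(3, 0, R3, (1, 2))
(3, 0, R4, (0, 2))
(3, 0, R4, (0, 3))
(3, 0, R7, (2,))
(3, 1, R3, (1, 2))
(3, 2, R3, (1, 2))
(3, 3, R3, (1, 2))
(4, 0, R2, (0, 2))
(4, 0, R2, (0, 3))
(4, 0, R4, (0, 1))
(5, 0, R1, (0, 3))
(5, 0, R2, (0, 2))
(5, 0, R2, (2, 3))
(5, 0, R7, (1,))
(5, 0, R8, (0, 2))
(5, 0, R8, (0, 3))
(6, 0, R1, (2, 3))
(6, 3, R6, (0, 2))
(6, 3, R6, (0, 3))

bar 0: v0=D3 v1=D4 v2=F4 v3=F4 downbeat m3
bar 1: v0=E3 v1=C4 v2=E4 v3=G4 downbeat m3
bar 2: v0=C3 v1=C4 v2=B3 v3=G3 downbeat P5
bar 3: v0=B2 v1=G3 v2=F3 v3=A3 downbeat m7
bar 4: v0=C3 v1=D3 v2=G3 v3=C4 downbeat P8
bar 5: v0=E3 v1=C4 v2=E4 v3=E4 downbeat P8
bar 6: v0=D3 v1=D4 v2=F4 v3=F4 downbeat m3
  -> R5 @ bar 0 tick 0 v(0, 2): opens on m3
  -> R5 @ bar 0 tick 0 v(0, 3): opens on m3
  -> R2 @ bar 2 tick 0 v(0, 3): E3/G4 m3 -> C3/G3 P5 similar
  -> R3 @ bar 2 tick 0 v(1, 2): C4 above B3
  -> R3 @ bar 2 tick 0 v(2, 3): B3 above G3
  -> R4 @ bar 2 tick 0 v(0, 2): C3/B3 M7 untreated
  -> R3 @ bar 2 tick 1 v(1, 2): C4 above B3
  -> R3 @ bar 2 tick 1 v(2, 3): B3 above G3
  -> R3 @ bar 2 tick 2 v(1, 2): C4 above B3
  -> R3 @ bar 2 tick 2 v(2, 3): B3 above G3
  -> R3 @ bar 2 tick 3 v(1, 2): C4 above B3
  -> R3 @ bar 2 tick 3 v(2, 3): B3 above G3
  -> R3 @ bar 3 tick 0 v(1, 2): G3 above F3
  -> R4 @ bar 3 tick 0 v(0, 2): B2/F3 TT untreated
  -> R4 @ bar 3 tick 0 v(0, 3): B2/A3 m7 untreated
  -> R7 @ bar 3 tick 0 v(2,): B3->F3 leap 6st
  -> R3 @ bar 3 tick 1 v(1, 2): G3 above F3
  -> R3 @ bar 3 tick 2 v(1, 2): G3 above F3
  -> R3 @ bar 3 tick 3 v(1, 2): G3 above F3
  -> R2 @ bar 4 tick 0 v(0, 2): B2/F3 TT -> C3/G3 P5 similar
  -> R2 @ bar 4 tick 0 v(0, 3): B2/A3 m7 -> C3/C4 P8 similar
  -> R4 @ bar 4 tick 0 v(0, 1): C3/D3 M2 untreated
  -> R1 @ bar 5 tick 0 v(0, 3): C3/C4 P8 -> E3/E4 P8 similar
  -> R2 @ bar 5 tick 0 v(0, 2): C3/G3 P5 -> E3/E4 P8 similar
  -> R2 @ bar 5 tick 0 v(2, 3): G3/C4 P4 -> E4/E4 P1 similar
  -> R7 @ bar 5 tick 0 v(1,): D3->C4 leap 10st
  -> R8 @ bar 5 tick 0 v(0, 2): penult P8 not 3rd/6th
  -> R8 @ bar 5 tick 0 v(0, 3): penult P8 not 3rd/6th
  -> R1 @ bar 6 tick 0 v(2, 3): E4/E4 P1 -> F4/F4 P1 similar
  -> R6 @ bar 6 tick 3 v(0, 2): closes on m3
  -> R6 @ bar 6 tick 3 v(0, 3): closes on m3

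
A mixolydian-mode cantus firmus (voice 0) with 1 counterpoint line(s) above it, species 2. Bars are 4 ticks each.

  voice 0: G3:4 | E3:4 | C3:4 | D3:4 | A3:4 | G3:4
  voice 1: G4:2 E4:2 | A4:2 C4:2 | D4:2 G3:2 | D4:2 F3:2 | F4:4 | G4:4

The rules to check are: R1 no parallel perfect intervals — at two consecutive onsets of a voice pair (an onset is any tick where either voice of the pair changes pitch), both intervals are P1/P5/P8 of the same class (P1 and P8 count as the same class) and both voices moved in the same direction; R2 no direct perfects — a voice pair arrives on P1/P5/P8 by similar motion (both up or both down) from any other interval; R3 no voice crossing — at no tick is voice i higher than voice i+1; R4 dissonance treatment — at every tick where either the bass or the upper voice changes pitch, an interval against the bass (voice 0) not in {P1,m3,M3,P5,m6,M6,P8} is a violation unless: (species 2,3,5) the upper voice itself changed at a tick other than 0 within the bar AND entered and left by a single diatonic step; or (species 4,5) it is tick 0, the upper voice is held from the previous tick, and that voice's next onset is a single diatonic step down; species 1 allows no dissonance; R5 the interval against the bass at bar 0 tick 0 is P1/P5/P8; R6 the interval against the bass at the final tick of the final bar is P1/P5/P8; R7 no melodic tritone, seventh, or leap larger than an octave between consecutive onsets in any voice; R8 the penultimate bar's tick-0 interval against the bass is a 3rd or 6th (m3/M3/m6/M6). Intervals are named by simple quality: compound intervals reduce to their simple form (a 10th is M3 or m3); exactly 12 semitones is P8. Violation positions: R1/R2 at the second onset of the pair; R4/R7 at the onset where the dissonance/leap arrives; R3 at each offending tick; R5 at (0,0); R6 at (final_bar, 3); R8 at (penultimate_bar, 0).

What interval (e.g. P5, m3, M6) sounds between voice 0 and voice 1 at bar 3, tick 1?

voice 0=D3 voice 1=D4 -> P8

P8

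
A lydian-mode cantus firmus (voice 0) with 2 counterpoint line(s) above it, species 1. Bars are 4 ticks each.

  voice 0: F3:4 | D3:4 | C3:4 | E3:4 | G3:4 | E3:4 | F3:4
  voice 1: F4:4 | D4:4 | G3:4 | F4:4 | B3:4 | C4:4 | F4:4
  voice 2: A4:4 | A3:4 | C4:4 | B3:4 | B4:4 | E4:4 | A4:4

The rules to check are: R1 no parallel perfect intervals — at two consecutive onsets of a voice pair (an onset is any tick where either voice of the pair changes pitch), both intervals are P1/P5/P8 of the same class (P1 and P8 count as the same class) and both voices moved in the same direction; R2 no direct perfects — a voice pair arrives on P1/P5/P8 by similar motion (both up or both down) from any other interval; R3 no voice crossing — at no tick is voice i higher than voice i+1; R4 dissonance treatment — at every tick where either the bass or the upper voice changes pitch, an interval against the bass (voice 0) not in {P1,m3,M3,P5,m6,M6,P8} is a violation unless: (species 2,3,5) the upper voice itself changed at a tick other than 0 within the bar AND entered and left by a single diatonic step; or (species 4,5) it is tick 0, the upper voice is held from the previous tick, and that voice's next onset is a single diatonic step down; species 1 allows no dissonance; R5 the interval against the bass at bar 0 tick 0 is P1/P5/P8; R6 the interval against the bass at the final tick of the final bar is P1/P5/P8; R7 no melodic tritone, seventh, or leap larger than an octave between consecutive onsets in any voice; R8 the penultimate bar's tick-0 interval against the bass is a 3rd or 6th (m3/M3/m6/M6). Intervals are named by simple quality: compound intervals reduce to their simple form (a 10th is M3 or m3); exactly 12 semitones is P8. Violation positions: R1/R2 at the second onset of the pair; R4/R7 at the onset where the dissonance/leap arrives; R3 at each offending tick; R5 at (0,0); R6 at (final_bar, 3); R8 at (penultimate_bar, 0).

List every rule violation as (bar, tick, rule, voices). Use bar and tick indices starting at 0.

(0, 0, R5, (0, 2))
(1, 0, R1, (0, 1))
(1, 0, R2, (0, 2))
(1, 0, R3, (1, 2))
(1, 1, R3, (1, 2))
(1, 2, R3, (1, 2))
(1, 3, R3, (1, 2))
(2, 0, R2, (0, 1))
(3, 0, R3, (1, 2))
(3, 0, R4, (0, 1))
(3, 0, R7, (1,))
(3, 1, R3, (1, 2))
(3, 2, R3, (1, 2))
(3, 3, R3, (1, 2))
(4, 0, R7, (1,))
(5, 0, R2, (0, 2))
(5, 0, R8, (0, 2))
(6, 0, R2, (0, 1))
(6, 3, R6, (0, 2))

bar 0: v0=F3 v1=F4 v2=A4 downbeat M3
bar 1: v0=D3 v1=D4 v2=A3 downbeat P5
bar 2: v0=C3 v1=G3 v2=C4 downbeat P8
bar 3: v0=E3 v1=F4 v2=B3 downbeat P5
bar 4: v0=G3 v1=B3 v2=B4 downbeat M3
bar 5: v0=E3 v1=C4 v2=E4 downbeat P8
bar 6: v0=F3 v1=F4 v2=A4 downbeat M3
  -> R5 @ bar 0 tick 0 v(0, 2): opens on M3
  -> R1 @ bar 1 tick 0 v(0, 1): F3/F4 P8 -> D3/D4 P8 similar
  -> R2 @ bar 1 tick 0 v(0, 2): F3/A4 M3 -> D3/A3 P5 similar
  -> R3 @ bar 1 tick 0 v(1, 2): D4 above A3
  -> R3 @ bar 1 tick 1 v(1, 2): D4 above A3
  -> R3 @ bar 1 tick 2 v(1, 2): D4 above A3
  -> R3 @ bar 1 tick 3 v(1, 2): D4 above A3
  -> R2 @ bar 2 tick 0 v(0, 1): D3/D4 P8 -> C3/G3 P5 similar
  -> R3 @ bar 3 tick 0 v(1, 2): F4 above B3
  -> R4 @ bar 3 tick 0 v(0, 1): E3/F4 m2 untreated
  -> R7 @ bar 3 tick 0 v(1,): G3->F4 leap 10st
  -> R3 @ bar 3 tick 1 v(1, 2): F4 above B3
  -> R3 @ bar 3 tick 2 v(1, 2): F4 above B3
  -> R3 @ bar 3 tick 3 v(1, 2): F4 above B3
  -> R7 @ bar 4 tick 0 v(1,): F4->B3 leap 6st
  -> R2 @ bar 5 tick 0 v(0, 2): G3/B4 M3 -> E3/E4 P8 similar
  -> R8 @ bar 5 tick 0 v(0, 2): penult P8 not 3rd/6th
  -> R2 @ bar 6 tick 0 v(0, 1): E3/C4 m6 -> F3/F4 P8 similar
  -> R6 @ bar 6 tick 3 v(0, 2): closes on M3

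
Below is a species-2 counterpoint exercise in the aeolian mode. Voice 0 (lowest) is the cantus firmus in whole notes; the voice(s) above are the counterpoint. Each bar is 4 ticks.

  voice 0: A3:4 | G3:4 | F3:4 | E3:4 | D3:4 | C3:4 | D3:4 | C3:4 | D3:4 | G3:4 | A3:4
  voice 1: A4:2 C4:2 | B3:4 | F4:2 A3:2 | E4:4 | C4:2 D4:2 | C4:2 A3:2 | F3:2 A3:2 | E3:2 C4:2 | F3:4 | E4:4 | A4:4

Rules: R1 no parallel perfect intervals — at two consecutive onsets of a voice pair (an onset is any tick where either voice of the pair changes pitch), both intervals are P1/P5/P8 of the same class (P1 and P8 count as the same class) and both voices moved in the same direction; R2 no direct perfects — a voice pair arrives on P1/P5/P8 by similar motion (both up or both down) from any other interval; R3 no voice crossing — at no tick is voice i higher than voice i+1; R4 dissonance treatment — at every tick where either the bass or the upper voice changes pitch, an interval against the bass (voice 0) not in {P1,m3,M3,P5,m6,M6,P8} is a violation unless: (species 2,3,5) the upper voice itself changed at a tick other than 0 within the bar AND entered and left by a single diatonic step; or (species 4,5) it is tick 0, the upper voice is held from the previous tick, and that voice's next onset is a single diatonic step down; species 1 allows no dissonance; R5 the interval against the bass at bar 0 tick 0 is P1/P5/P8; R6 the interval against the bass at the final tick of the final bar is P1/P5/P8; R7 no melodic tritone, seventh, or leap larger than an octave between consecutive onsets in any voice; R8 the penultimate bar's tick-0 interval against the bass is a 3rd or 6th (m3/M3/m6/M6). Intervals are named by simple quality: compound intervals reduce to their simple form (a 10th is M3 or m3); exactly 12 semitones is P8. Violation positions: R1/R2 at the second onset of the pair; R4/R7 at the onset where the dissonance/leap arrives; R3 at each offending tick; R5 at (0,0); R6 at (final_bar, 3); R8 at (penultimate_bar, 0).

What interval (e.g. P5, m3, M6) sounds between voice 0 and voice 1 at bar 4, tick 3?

P8

voice 0=D3 voice 1=D4 -> P8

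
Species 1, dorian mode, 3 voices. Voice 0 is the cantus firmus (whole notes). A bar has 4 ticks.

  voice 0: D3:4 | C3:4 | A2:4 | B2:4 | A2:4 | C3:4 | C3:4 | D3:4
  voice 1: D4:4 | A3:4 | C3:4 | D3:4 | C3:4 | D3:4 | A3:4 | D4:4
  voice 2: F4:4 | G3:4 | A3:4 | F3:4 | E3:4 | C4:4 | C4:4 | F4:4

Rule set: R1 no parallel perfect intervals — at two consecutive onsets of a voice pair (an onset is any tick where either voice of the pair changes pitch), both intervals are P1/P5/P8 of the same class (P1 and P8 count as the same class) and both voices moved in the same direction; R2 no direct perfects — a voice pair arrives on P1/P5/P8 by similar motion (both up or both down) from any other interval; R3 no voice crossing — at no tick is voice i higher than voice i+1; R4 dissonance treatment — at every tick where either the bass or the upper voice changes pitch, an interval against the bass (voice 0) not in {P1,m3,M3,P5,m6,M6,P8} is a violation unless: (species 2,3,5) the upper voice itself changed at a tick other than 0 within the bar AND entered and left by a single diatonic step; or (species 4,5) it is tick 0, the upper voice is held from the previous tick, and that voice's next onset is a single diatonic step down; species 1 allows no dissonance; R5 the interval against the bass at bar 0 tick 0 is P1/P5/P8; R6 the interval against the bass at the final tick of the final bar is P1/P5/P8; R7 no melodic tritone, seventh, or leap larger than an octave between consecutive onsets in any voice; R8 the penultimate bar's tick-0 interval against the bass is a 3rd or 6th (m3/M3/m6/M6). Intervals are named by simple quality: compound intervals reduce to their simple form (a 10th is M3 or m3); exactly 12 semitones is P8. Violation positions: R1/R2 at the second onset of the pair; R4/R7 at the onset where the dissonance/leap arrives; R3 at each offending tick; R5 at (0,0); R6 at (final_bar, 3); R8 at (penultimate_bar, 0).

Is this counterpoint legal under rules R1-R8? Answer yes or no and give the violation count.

bar 0: v0=D3 v1=D4 v2=F4 (m3)
bar 1: v0=C3 v1=A3 v2=G3 (P5)
bar 2: v0=A2 v1=C3 v2=A3 (P8)
bar 3: v0=B2 v1=D3 v2=F3 (TT)
bar 4: v0=A2 v1=C3 v2=E3 (P5)
bar 5: v0=C3 v1=D3 v2=C4 (P8)
bar 6: v0=C3 v1=A3 v2=C4 (P8)
bar 7: v0=D3 v1=D4 v2=F4 (m3)
  R5 @ bar0.0: opens on m3
  R2 @ bar1.0: D3/F4 m3 -> C3/G3 P5 similar
  R3 @ bar1.0: A3 above G3
  R7 @ bar1.0: F4->G3 leap 10st
  R3 @ bar1.1: A3 above G3
  R3 @ bar1.2: A3 above G3
  R3 @ bar1.3: A3 above G3
  R4 @ bar3.0: B2/F3 TT untreated
  R2 @ bar4.0: B2/F3 TT -> A2/E3 P5 similar
  R2 @ bar5.0: A2/E3 P5 -> C3/C4 P8 similar
  R4 @ bar5.0: C3/D3 M2 untreated
  R8 @ bar6.0: penult P8 not 3rd/6th
  R2 @ bar7.0: C3/A3 M6 -> D3/D4 P8 similar
  R6 @ bar7.3: closes on m3

No (14 violations)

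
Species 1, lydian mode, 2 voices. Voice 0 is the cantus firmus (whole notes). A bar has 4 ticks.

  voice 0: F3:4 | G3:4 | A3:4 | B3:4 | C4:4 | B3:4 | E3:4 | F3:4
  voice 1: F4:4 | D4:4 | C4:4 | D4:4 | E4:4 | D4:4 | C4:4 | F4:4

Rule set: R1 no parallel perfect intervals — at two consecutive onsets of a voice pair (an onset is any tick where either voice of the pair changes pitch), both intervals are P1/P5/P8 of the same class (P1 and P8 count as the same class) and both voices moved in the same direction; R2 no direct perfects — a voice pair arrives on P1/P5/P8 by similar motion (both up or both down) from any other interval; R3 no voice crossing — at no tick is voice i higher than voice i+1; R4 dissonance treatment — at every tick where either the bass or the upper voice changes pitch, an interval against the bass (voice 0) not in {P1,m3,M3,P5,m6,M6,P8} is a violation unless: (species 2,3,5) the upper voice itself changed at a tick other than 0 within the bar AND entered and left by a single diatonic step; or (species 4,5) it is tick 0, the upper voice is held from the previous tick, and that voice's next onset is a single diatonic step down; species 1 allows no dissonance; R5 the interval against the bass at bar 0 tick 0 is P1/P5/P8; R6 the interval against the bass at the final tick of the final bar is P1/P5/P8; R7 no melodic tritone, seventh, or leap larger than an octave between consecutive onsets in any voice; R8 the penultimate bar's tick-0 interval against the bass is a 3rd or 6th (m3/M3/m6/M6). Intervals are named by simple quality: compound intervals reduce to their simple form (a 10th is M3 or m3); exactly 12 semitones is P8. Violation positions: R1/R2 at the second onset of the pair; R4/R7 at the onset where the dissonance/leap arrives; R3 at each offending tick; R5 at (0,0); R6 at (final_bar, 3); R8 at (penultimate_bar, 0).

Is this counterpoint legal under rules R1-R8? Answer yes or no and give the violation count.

No (1 violations)

bar 0: v0=F3 v1=F4 (P8)
bar 1: v0=G3 v1=D4 (P5)
bar 2: v0=A3 v1=C4 (m3)
bar 3: v0=B3 v1=D4 (m3)
bar 4: v0=C4 v1=E4 (M3)
bar 5: v0=B3 v1=D4 (m3)
bar 6: v0=E3 v1=C4 (m6)
bar 7: v0=F3 v1=F4 (P8)
  R2 @ bar7.0: E3/C4 m6 -> F3/F4 P8 similar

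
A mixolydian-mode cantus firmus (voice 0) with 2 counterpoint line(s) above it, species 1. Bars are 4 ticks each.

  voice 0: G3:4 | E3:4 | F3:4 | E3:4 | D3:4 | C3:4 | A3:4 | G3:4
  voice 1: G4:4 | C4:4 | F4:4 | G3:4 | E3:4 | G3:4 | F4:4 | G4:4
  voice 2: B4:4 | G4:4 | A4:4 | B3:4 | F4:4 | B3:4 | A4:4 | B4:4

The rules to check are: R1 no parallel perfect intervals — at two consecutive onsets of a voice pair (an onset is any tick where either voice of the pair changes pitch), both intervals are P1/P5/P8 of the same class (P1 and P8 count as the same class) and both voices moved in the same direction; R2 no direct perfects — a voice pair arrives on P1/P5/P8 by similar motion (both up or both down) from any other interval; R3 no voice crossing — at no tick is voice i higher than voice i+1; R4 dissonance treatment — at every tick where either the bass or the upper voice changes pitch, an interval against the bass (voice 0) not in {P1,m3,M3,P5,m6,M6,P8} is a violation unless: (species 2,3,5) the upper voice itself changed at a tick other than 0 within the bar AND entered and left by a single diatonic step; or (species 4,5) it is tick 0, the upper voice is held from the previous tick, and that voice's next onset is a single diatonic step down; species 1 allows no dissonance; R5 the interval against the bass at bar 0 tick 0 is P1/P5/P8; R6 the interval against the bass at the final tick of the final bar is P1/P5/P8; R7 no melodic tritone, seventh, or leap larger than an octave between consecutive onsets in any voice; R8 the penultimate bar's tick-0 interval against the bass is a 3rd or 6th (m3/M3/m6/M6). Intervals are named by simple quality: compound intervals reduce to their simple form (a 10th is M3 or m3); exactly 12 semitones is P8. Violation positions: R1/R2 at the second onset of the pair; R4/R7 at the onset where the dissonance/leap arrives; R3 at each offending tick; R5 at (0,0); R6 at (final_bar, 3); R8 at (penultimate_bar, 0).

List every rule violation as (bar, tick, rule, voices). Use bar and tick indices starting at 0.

(0, 0, R5, (0, 2))
(1, 0, R2, (1, 2))
(2, 0, R2, (0, 1))
(3, 0, R2, (0, 2))
(3, 0, R7, (1,))
(3, 0, R7, (2,))
(4, 0, R4, (0, 1))
(4, 0, R7, (2,))
(5, 0, R4, (0, 2))
(5, 0, R7, (2,))
(6, 0, R2, (0, 2))
(6, 0, R7, (1,))
(6, 0, R7, (2,))
(6, 0, R8, (0, 2))
(7, 3, R6, (0, 2))

bar 0: v0=G3 v1=G4 v2=B4 downbeat M3
bar 1: v0=E3 v1=C4 v2=G4 downbeat m3
bar 2: v0=F3 v1=F4 v2=A4 downbeat M3
bar 3: v0=E3 v1=G3 v2=B3 downbeat P5
bar 4: v0=D3 v1=E3 v2=F4 downbeat m3
bar 5: v0=C3 v1=G3 v2=B3 downbeat M7
bar 6: v0=A3 v1=F4 v2=A4 downbeat P8
bar 7: v0=G3 v1=G4 v2=B4 downbeat M3
  -> R5 @ bar 0 tick 0 v(0, 2): opens on M3
  -> R2 @ bar 1 tick 0 v(1, 2): G4/B4 M3 -> C4/G4 P5 similar
  -> R2 @ bar 2 tick 0 v(0, 1): E3/C4 m6 -> F3/F4 P8 similar
  -> R2 @ bar 3 tick 0 v(0, 2): F3/A4 M3 -> E3/B3 P5 similar
  -> R7 @ bar 3 tick 0 v(1,): F4->G3 leap 10st
  -> R7 @ bar 3 tick 0 v(2,): A4->B3 leap 10st
  -> R4 @ bar 4 tick 0 v(0, 1): D3/E3 M2 untreated
  -> R7 @ bar 4 tick 0 v(2,): B3->F4 leap 6st
  -> R4 @ bar 5 tick 0 v(0, 2): C3/B3 M7 untreated
  -> R7 @ bar 5 tick 0 v(2,): F4->B3 leap 6st
  -> R2 @ bar 6 tick 0 v(0, 2): C3/B3 M7 -> A3/A4 P8 similar
  -> R7 @ bar 6 tick 0 v(1,): G3->F4 leap 10st
  -> R7 @ bar 6 tick 0 v(2,): B3->A4 leap 10st
  -> R8 @ bar 6 tick 0 v(0, 2): penult P8 not 3rd/6th
  -> R6 @ bar 7 tick 3 v(0, 2): closes on M3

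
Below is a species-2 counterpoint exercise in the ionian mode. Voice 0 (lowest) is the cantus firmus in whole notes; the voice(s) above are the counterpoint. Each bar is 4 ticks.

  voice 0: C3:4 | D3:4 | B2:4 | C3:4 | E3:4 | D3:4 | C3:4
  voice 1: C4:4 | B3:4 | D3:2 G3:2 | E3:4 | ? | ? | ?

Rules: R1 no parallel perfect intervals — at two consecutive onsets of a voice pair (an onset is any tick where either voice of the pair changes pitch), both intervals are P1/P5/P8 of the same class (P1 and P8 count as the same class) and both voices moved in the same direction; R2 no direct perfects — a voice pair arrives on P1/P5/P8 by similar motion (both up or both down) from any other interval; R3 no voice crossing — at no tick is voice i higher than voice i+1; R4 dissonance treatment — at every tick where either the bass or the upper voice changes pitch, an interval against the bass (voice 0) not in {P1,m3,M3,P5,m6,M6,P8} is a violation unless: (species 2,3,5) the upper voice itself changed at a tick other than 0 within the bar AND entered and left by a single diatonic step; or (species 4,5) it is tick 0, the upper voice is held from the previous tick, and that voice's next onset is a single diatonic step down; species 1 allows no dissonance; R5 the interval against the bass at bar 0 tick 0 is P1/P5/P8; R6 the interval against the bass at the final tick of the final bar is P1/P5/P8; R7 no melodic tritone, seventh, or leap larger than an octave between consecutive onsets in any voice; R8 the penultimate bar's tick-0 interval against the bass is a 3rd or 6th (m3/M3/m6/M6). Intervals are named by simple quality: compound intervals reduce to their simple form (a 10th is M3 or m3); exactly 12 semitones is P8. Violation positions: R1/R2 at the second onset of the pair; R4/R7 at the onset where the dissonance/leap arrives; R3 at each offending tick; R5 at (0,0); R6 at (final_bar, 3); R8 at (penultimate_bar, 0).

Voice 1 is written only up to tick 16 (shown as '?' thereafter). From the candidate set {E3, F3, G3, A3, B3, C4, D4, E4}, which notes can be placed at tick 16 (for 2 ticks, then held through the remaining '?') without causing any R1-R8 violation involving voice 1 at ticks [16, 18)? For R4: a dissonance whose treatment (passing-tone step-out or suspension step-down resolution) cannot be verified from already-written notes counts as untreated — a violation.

E3: legal
F3: violates R4
G3: legal
A3: violates R4
B3: violates R2
C4: legal
D4: violates R4,R7
E4: violates R2

{C4, E3, G3}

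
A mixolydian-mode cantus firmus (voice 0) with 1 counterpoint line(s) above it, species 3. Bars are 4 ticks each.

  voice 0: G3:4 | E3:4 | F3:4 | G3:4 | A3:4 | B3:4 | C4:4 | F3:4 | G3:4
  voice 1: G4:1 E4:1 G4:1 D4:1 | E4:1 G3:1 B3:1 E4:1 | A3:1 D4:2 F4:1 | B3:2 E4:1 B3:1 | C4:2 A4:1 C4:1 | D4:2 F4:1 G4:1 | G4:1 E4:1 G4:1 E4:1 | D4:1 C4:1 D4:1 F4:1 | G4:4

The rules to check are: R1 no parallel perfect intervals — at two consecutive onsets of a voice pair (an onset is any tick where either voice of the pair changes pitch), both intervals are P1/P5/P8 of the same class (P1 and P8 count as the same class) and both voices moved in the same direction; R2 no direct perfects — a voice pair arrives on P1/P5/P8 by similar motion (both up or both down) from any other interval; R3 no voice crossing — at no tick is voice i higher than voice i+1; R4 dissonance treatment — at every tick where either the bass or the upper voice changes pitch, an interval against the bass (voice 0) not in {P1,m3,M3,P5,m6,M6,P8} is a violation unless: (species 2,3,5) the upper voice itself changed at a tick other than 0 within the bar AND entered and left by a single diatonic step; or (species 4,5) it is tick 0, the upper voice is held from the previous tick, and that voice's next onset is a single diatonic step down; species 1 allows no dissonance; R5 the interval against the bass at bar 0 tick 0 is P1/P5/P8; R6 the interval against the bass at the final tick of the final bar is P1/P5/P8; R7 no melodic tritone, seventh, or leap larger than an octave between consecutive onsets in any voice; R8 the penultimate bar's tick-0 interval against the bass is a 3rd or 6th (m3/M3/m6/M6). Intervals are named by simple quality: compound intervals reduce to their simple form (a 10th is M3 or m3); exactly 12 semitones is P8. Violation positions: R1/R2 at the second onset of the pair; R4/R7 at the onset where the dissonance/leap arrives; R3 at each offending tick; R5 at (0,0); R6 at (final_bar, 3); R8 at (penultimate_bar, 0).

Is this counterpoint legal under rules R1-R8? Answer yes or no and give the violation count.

No (3 violations)

bar 0: v0=G3 v1=G4 (P8)
bar 1: v0=E3 v1=E4 (P8)
bar 2: v0=F3 v1=A3 (M3)
bar 3: v0=G3 v1=B3 (M3)
bar 4: v0=A3 v1=C4 (m3)
bar 5: v0=B3 v1=D4 (m3)
bar 6: v0=C4 v1=G4 (P5)
bar 7: v0=F3 v1=D4 (M6)
bar 8: v0=G3 v1=G4 (P8)
  R7 @ bar3.0: F4->B3 leap 6st
  R4 @ bar5.2: B3/F4 TT untreated
  R1 @ bar8.0: F3/F4 P8 -> G3/G4 P8 similar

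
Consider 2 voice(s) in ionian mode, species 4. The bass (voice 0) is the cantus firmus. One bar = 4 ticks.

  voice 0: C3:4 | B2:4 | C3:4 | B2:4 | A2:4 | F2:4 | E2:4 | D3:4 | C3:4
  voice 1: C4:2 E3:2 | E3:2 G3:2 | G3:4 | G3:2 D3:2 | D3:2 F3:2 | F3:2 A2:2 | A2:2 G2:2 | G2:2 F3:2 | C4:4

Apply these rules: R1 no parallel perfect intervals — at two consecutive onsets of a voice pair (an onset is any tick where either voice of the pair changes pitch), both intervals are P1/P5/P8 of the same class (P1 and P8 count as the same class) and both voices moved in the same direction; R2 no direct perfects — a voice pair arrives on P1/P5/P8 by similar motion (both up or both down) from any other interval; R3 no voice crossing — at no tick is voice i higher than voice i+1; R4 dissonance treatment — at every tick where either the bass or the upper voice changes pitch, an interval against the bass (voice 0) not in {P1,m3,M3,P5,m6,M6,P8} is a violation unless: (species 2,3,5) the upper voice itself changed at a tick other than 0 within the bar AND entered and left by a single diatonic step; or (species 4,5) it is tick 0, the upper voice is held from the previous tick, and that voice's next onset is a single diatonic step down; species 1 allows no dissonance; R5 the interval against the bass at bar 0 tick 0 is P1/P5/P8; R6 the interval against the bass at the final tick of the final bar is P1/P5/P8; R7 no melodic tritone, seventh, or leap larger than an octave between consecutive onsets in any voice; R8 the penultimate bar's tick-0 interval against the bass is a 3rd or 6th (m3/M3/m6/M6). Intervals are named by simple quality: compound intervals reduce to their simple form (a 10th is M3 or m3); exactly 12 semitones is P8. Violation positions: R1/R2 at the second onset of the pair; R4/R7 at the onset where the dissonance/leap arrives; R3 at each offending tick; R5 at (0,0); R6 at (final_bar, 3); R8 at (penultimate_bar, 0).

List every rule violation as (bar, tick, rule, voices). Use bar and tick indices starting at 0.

(1, 0, R4, (0, 1))
(4, 0, R4, (0, 1))
(7, 0, R3, (0, 1))
(7, 0, R7, (0,))
(7, 0, R8, (0, 1))
(7, 1, R3, (0, 1))
(7, 2, R7, (1,))

bar 0: v0=C3 v1=C4 downbeat P8
bar 1: v0=B2 v1=E3 downbeat P4
bar 2: v0=C3 v1=G3 downbeat P5
bar 3: v0=B2 v1=G3 downbeat m6
bar 4: v0=A2 v1=D3 downbeat P4
bar 5: v0=F2 v1=F3 downbeat P8
bar 6: v0=E2 v1=A2 downbeat P4
bar 7: v0=D3 v1=G2 downbeat P5
bar 8: v0=C3 v1=C4 downbeat P8
  -> R4 @ bar 1 tick 0 v(0, 1): B2/E3 P4 untreated
  -> R4 @ bar 4 tick 0 v(0, 1): A2/D3 P4 untreated
  -> R3 @ bar 7 tick 0 v(0, 1): D3 above G2
  -> R7 @ bar 7 tick 0 v(0,): E2->D3 leap 10st
  -> R8 @ bar 7 tick 0 v(0, 1): penult P5 not 3rd/6th
  -> R3 @ bar 7 tick 1 v(0, 1): D3 above G2
  -> R7 @ bar 7 tick 2 v(1,): G2->F3 leap 10st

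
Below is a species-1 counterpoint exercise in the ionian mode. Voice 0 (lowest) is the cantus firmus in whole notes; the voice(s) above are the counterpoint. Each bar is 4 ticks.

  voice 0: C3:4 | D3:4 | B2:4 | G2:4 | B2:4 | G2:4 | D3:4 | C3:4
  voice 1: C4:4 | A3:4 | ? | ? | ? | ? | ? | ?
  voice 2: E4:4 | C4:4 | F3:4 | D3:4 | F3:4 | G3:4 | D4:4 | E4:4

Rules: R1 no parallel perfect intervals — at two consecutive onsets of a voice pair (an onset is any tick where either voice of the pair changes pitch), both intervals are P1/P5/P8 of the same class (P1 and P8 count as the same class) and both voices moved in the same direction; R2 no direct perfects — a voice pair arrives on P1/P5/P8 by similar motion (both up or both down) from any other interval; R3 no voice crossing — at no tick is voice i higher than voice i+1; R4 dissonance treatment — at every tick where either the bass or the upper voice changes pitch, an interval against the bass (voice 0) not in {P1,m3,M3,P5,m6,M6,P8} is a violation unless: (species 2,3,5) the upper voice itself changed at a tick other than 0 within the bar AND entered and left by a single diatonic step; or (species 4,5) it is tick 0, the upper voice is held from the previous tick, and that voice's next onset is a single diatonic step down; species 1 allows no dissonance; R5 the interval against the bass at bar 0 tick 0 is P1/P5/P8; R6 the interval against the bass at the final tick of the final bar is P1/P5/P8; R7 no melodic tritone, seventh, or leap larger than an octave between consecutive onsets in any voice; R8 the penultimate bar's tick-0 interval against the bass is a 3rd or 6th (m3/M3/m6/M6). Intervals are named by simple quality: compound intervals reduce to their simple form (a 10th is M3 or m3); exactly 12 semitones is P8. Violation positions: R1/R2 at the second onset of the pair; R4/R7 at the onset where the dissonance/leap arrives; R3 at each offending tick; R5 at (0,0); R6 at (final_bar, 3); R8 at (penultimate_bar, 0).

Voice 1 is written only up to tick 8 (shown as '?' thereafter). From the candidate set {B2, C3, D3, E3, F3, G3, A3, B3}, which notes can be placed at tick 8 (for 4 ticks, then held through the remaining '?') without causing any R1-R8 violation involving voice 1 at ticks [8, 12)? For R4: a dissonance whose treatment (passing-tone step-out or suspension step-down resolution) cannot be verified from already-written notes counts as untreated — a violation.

{D3}

B2: violates R2,R7
C3: violates R4
D3: legal
E3: violates R4
F3: violates R2,R4
G3: violates R3
A3: violates R3,R4
B3: violates R3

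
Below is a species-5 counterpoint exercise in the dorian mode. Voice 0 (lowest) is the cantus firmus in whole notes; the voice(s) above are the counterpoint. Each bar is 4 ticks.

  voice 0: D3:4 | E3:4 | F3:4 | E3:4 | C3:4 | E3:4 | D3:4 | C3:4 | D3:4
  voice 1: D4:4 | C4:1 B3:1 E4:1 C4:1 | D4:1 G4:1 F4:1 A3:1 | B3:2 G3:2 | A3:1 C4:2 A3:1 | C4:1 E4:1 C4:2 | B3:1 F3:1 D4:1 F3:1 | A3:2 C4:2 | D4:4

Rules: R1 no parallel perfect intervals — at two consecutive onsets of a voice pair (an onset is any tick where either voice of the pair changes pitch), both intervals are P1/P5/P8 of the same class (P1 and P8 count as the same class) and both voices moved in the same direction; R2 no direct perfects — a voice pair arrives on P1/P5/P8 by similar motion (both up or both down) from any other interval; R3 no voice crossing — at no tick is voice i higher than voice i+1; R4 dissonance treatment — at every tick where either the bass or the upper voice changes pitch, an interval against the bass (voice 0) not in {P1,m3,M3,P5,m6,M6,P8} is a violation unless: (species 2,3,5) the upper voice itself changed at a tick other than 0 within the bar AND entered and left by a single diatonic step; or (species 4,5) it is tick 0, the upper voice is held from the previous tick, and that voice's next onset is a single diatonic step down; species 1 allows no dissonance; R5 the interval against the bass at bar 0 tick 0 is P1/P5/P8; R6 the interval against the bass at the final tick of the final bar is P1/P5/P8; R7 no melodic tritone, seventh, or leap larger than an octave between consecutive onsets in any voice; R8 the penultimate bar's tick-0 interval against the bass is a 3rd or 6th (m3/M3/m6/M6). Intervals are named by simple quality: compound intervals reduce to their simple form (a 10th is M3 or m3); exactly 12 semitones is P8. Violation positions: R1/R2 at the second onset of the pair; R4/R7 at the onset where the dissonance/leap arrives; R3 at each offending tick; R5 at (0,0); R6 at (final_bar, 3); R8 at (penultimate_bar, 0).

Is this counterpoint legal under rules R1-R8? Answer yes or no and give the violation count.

No (3 violations)

bar 0: v0=D3 v1=D4 (P8)
bar 1: v0=E3 v1=C4 (m6)
bar 2: v0=F3 v1=D4 (M6)
bar 3: v0=E3 v1=B3 (P5)
bar 4: v0=C3 v1=A3 (M6)
bar 5: v0=E3 v1=C4 (m6)
bar 6: v0=D3 v1=B3 (M6)
bar 7: v0=C3 v1=A3 (M6)
bar 8: v0=D3 v1=D4 (P8)
  R4 @ bar2.1: F3/G4 M2 untreated
  R7 @ bar6.1: B3->F3 leap 6st
  R1 @ bar8.0: C3/C4 P8 -> D3/D4 P8 similar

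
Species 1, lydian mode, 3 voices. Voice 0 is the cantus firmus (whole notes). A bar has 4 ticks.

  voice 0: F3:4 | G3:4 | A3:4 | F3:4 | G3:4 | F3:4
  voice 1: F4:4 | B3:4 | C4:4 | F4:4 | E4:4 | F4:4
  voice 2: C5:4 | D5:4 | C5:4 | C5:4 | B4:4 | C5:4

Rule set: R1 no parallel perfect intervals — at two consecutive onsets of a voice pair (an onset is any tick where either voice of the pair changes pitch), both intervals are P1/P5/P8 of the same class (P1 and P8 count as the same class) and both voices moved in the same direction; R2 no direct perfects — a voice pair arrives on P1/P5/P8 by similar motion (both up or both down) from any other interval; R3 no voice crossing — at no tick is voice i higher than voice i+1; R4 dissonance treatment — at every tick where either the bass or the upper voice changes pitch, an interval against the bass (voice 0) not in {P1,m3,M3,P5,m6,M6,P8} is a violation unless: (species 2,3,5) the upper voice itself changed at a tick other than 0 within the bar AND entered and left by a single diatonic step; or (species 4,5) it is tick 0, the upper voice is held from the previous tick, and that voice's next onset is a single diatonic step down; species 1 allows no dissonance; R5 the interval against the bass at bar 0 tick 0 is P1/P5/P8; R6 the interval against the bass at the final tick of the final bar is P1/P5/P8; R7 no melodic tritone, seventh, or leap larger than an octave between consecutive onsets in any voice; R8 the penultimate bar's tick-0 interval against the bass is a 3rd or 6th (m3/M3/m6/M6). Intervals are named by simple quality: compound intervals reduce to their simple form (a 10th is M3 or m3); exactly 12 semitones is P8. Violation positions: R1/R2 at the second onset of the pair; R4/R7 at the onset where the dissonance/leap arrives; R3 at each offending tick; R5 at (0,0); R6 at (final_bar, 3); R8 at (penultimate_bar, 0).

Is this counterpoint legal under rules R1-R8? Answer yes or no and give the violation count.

bar 0: v0=F3 v1=F4 v2=C5 (P5)
bar 1: v0=G3 v1=B3 v2=D5 (P5)
bar 2: v0=A3 v1=C4 v2=C5 (m3)
bar 3: v0=F3 v1=F4 v2=C5 (P5)
bar 4: v0=G3 v1=E4 v2=B4 (M3)
bar 5: v0=F3 v1=F4 v2=C5 (P5)
  R1 @ bar1.0: F3/C5 P5 -> G3/D5 P5 similar
  R7 @ bar1.0: F4->B3 leap 6st
  R1 @ bar4.0: F4/C5 P5 -> E4/B4 P5 similar
  R1 @ bar5.0: E4/B4 P5 -> F4/C5 P5 similar

No (4 violations)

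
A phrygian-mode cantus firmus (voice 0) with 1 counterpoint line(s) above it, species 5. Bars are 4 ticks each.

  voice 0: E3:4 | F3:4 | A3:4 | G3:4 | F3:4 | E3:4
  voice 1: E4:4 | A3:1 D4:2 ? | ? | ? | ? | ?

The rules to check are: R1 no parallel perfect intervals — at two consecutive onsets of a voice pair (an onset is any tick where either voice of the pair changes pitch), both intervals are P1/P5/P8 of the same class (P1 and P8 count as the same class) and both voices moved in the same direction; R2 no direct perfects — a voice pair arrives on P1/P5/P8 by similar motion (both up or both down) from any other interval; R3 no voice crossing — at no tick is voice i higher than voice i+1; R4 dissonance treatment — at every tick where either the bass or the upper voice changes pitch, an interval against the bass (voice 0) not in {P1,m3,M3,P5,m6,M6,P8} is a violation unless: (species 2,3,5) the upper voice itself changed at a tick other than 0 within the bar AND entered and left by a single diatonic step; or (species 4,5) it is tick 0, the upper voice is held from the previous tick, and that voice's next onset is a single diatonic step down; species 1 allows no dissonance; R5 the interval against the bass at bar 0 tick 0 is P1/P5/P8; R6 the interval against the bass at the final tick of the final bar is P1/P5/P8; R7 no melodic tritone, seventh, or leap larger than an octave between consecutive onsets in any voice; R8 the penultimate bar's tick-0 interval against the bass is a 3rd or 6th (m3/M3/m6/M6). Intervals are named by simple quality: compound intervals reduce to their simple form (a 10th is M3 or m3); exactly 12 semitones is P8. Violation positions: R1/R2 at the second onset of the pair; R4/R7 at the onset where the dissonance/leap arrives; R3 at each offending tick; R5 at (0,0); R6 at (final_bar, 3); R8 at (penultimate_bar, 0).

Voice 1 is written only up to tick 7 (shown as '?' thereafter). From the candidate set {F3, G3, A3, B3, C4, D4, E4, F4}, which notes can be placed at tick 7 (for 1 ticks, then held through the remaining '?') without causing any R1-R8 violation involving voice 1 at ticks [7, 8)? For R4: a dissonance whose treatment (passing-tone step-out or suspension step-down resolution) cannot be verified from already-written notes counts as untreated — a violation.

F3: legal
G3: violates R4
A3: legal
B3: violates R4
C4: legal
D4: legal
E4: violates R4
F4: legal

{A3, C4, D4, F3, F4}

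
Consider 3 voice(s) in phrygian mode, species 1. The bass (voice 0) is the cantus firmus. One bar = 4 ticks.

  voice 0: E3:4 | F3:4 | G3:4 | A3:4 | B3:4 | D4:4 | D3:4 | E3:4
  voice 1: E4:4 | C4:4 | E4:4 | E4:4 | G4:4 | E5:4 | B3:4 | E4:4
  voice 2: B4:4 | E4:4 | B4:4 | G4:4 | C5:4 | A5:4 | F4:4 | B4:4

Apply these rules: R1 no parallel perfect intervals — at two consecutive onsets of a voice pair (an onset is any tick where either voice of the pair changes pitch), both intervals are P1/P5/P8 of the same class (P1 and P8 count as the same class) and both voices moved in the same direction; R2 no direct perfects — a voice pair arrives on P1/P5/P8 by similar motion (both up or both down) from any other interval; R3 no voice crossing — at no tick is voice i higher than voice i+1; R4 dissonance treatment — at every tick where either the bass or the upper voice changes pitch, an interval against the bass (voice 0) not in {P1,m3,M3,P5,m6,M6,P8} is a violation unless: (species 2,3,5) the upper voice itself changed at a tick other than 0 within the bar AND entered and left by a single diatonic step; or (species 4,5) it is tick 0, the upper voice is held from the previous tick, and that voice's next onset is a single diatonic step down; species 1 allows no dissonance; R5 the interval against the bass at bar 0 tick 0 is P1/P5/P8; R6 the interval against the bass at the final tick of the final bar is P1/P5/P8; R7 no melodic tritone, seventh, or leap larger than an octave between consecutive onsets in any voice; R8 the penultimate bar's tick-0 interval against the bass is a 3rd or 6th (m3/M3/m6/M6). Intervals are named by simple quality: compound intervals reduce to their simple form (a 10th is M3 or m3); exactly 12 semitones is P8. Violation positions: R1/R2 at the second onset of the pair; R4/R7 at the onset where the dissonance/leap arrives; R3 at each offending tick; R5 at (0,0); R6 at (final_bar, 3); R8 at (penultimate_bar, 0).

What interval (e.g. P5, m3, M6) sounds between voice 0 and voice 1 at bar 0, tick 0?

P8

voice 0=E3 voice 1=E4 -> P8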